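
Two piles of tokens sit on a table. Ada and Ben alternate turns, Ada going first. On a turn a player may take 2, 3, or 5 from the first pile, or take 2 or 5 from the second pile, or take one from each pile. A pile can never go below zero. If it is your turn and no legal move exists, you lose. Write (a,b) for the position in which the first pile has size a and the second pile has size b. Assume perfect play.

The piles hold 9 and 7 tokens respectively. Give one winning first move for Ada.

Work bottom-up. With no move the player to move loses. Otherwise the position is W if at least one move leads to an L position for the opponent, and L if every move leads to a W.
No move ever increases a pile, so every position that can arise here has a ≤ 9 and b ≤ 7; it is enough to label the cells with 0 ≤ a ≤ 9 and 0 ≤ b ≤ 7.
Every move lowers a or b (never raises either), so fill the grid row by row in increasing a, and left to right within a row: each cell's successors are then already labelled.
      b=0  b=1  b=2  b=3  b=4  b=5  b=6  b=7
a=0:    L    L    W    W    L    W    W    L
a=1:    L    W    W    L    L    W    W    L
a=2:    W    W    L    L    W    W    L    W
a=3:    W    W    L    W    W    L    L    W
a=4:    W    L    W    W    W    L    W    W
a=5:    W    W    W    W    W    W    W    W
a=6:    W    W    W    W    W    W    W    W
a=7:    L    W    W    W    L    W    W    L
a=8:    L    W    W    L    L    W    W    L
a=9:    W    W    L    L    W    W    L    W
Cells with no legal move (terminal, hence L): (0,0), (0,1), (1,0).
The remaining L cells, each justified by listing all of its moves:
(0,4): L (sole option (0,2)(W) is W)
(0,7): L (options (0,5)(W), (0,2)(W) are all W)
(1,3): L (options (1,1)(W), (0,2)(W) are all W)
(1,4): L (options (1,2)(W), (0,3)(W) are all W)
(1,7): L (options (1,5)(W), (1,2)(W), (0,6)(W) are all W)
(2,2): L (options (0,2)(W), (2,0)(W), (1,1)(W) are all W)
(2,3): L (options (0,3)(W), (2,1)(W), (1,2)(W) are all W)
(2,6): L (options (0,6)(W), (2,4)(W), (2,1)(W), (1,5)(W) are all W)
(3,2): L (options (1,2)(W), (0,2)(W), (3,0)(W), (2,1)(W) are all W)
(3,5): L (options (1,5)(W), (0,5)(W), (3,3)(W), (3,0)(W), (2,4)(W) are all W)
(3,6): L (options (1,6)(W), (0,6)(W), (3,4)(W), (3,1)(W), (2,5)(W) are all W)
(4,1): L (options (2,1)(W), (1,1)(W), (3,0)(W) are all W)
(4,5): L (options (2,5)(W), (1,5)(W), (4,3)(W), (4,0)(W), (3,4)(W) are all W)
(7,0): L (options (5,0)(W), (4,0)(W), (2,0)(W) are all W)
(7,4): L (options (5,4)(W), (4,4)(W), (2,4)(W), (7,2)(W), (6,3)(W) are all W)
(7,7): L (options (5,7)(W), (4,7)(W), (2,7)(W), (7,5)(W), (7,2)(W), (6,6)(W) are all W)
(8,0): L (options (6,0)(W), (5,0)(W), (3,0)(W) are all W)
(8,3): L (options (6,3)(W), (5,3)(W), (3,3)(W), (8,1)(W), (7,2)(W) are all W)
(8,4): L (options (6,4)(W), (5,4)(W), (3,4)(W), (8,2)(W), (7,3)(W) are all W)
(8,7): L (options (6,7)(W), (5,7)(W), (3,7)(W), (8,5)(W), (8,2)(W), (7,6)(W) are all W)
(9,2): L (options (7,2)(W), (6,2)(W), (4,2)(W), (9,0)(W), (8,1)(W) are all W)
(9,3): L (options (7,3)(W), (6,3)(W), (4,3)(W), (9,1)(W), (8,2)(W) are all W)
(9,6): L (options (7,6)(W), (6,6)(W), (4,6)(W), (9,4)(W), (9,1)(W), (8,5)(W) are all W)
Every other cell has at least one move into one of the L cells above, so it is W.
From (9,7), the L positions reachable in one move are: (7,7), (9,2). Any move reaching one of these is winning.

Move to (7,7).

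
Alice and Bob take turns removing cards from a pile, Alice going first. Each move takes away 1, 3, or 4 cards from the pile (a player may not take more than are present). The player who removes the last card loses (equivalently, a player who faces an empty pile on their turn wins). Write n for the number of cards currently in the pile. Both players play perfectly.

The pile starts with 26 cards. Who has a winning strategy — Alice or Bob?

Build the W/L table. Terminal = W. A non-terminal position is W if it has a move to some L; otherwise it is L.
n=0: no move; the opponent has just taken the last card and therefore loses → W
n=1: only reaches 0(W), which is W → L
n=2: reaches L-position 1 → W
n=3: only reaches 2(W), 0(W), all W → L
n=4: reaches L-position 3 → W
n=5: reaches L-position 1 → W
n=6: reaches L-position 3 → W
n=7: reaches L-position 3 → W
n=8: only reaches 7(W), 5(W), 4(W), all W → L
n=9: reaches L-position 8 → W
n=10: only reaches 9(W), 7(W), 6(W), all W → L
n=11: reaches L-position 10 → W
n=12: reaches L-position 8 → W
n=13: reaches L-position 10 → W
n=14: reaches L-position 10 → W
n=15: only reaches 14(W), 12(W), 11(W), all W → L
n=16: reaches L-position 15 → W
n=17: only reaches 16(W), 14(W), 13(W), all W → L
n=18: reaches L-position 17 → W
n=19: reaches L-position 15 → W
n=20: reaches L-position 17 → W
n=21: reaches L-position 17 → W
n=22: only reaches 21(W), 19(W), 18(W), all W → L
n=23: reaches L-position 22 → W
n=24: only reaches 23(W), 21(W), 20(W), all W → L
n=25: reaches L-position 24 → W
n=26: reaches L-position 22 → W
From 26 Alice can remove 4, leaving 22, reaching an L position.

Alice wins.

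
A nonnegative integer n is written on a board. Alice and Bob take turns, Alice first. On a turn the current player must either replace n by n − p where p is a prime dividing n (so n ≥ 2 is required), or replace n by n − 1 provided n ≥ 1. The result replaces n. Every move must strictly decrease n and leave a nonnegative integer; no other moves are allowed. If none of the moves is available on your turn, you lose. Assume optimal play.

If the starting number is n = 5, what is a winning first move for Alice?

Move to 0.

Use the standard recursion: the mover loses at a terminal position; elsewhere, the mover wins exactly when some move hands the opponent an L position.
n=0: no move → L
n=1: →0(L), so W
n=2: →0(L), so W
n=3: →0(L), so W
n=4: →2(W), 3(W) — all W, so L
n=5: →0(L), so W
From 5, the L positions reachable in one move are: 0, 4. Any move reaching one of these is winning.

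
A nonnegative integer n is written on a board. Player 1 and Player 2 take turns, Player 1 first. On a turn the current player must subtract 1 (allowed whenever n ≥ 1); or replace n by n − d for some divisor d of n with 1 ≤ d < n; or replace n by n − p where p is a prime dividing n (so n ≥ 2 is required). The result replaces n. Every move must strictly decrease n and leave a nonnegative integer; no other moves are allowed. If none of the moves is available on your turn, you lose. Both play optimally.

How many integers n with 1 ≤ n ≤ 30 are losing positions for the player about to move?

Label each position W (a win for the player to move) or L (a loss). A position with no legal move is L; any other position is W exactly when some move reaches an L, and L when every move reaches a W.
n=0: no move → L
n=1: W (go to 0, an L position)
n=2: W (go to 0, an L position)
n=3: W (go to 0, an L position)
n=4: L (options 2(W), 3(W) are all W)
n=5: W (go to 0, an L position)
n=6: W (go to 4, an L position)
n=7: W (go to 0, an L position)
n=8: W (go to 4, an L position)
n=9: L (options 6(W), 8(W) are all W)
n=10: W (go to 9, an L position)
n=11: W (go to 0, an L position)
n=12: W (go to 9, an L position)
n=13: W (go to 0, an L position)
n=14: L (options 7(W), 12(W), 13(W) are all W)
n=15: W (go to 14, an L position)
n=16: W (go to 14, an L position)
n=17: W (go to 0, an L position)
n=18: W (go to 9, an L position)
n=19: W (go to 0, an L position)
n=20: L (options 10(W), 15(W), 16(W), 18(W), 19(W) are all W)
n=21: W (go to 14, an L position)
n=22: W (go to 20, an L position)
n=23: W (go to 0, an L position)
n=24: W (go to 20, an L position)
n=25: W (go to 20, an L position)
n=26: L (options 13(W), 24(W), 25(W) are all W)
n=27: W (go to 26, an L position)
n=28: W (go to 14, an L position)
n=29: W (go to 0, an L position)
n=30: W (go to 20, an L position)
L entries with 1 ≤ n ≤ 30 (n=0 is outside the asked range and is not counted): n = 4, 9, 14, 20, 26; that makes 5.

5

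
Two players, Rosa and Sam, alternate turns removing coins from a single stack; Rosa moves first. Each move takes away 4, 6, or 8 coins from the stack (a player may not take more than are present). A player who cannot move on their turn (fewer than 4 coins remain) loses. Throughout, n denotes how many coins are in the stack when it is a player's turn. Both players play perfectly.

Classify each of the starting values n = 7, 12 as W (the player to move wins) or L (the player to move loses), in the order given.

Label each position W (a win for the player to move) or L (a loss). A position with no legal move is L; any other position is W exactly when some move reaches an L, and L when every move reaches a W.
n=0: no move → L
n=1: no move → L
n=2: no move → L
n=3: no move → L
n=4: →0(L), so W
n=5: →1(L), so W
n=6: →2(L), so W
n=7: →3(L), so W
n=8: →2(L), so W
n=9: →3(L), so W
n=10: →2(L), so W
n=11: →3(L), so W
n=12: →8(W), 6(W), 4(W) — all W, so L

7: W, 12: L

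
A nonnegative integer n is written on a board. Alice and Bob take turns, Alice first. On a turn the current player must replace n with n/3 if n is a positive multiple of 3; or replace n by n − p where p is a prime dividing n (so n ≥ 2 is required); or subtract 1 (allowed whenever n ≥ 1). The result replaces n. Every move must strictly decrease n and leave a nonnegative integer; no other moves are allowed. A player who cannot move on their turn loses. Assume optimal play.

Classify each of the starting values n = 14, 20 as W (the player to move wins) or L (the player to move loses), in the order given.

Classify positions by backward induction: terminal positions (no move available) are L. From any other position, the mover wins iff some move reaches an L.
n=0: no move → L
n=1: W (go to 0, an L position)
n=2: W (go to 0, an L position)
n=3: W (go to 0, an L position)
n=4: L (options 2(W), 3(W) are all W)
n=5: W (go to 0, an L position)
n=6: W (go to 4, an L position)
n=7: W (go to 0, an L position)
n=8: L (options 6(W), 7(W) are all W)
n=9: W (go to 8, an L position)
n=10: W (go to 8, an L position)
n=11: W (go to 0, an L position)
n=12: W (go to 4, an L position)
n=13: W (go to 0, an L position)
n=14: L (options 7(W), 12(W), 13(W) are all W)
n=15: W (go to 14, an L position)
n=16: W (go to 14, an L position)
n=17: W (go to 0, an L position)
n=18: L (options 6(W), 15(W), 16(W), 17(W) are all W)
n=19: W (go to 0, an L position)
n=20: W (go to 18, an L position)

14: L, 20: W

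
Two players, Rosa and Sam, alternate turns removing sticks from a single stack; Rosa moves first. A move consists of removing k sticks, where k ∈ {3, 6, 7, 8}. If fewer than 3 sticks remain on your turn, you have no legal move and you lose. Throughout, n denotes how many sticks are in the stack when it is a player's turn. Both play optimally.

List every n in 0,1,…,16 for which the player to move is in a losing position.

Compute win/loss labels from the base case upward. A position with no move is L. Any other position is W if it can reach an L in one move, else L.
n=0: no move → L
n=1: no move → L
n=2: no move → L
n=3: can move to 0, which is L ⇒ W
n=4: can move to 1, which is L ⇒ W
n=5: can move to 2, which is L ⇒ W
n=6: can move to 0, which is L ⇒ W
n=7: can move to 1, which is L ⇒ W
n=8: can move to 2, which is L ⇒ W
n=9: can move to 2, which is L ⇒ W
n=10: can move to 2, which is L ⇒ W
n=11: moves to 8(W), 5(W), 4(W), 3(W); every one is W ⇒ L
n=12: moves to 9(W), 6(W), 5(W), 4(W); every one is W ⇒ L
n=13: moves to 10(W), 7(W), 6(W), 5(W); every one is W ⇒ L
n=14: can move to 11, which is L ⇒ W
n=15: can move to 12, which is L ⇒ W
n=16: can move to 13, which is L ⇒ W
The losing starting values of n are exactly the entries labelled L in this table (6 of them).

0, 1, 2, 11, 12, 13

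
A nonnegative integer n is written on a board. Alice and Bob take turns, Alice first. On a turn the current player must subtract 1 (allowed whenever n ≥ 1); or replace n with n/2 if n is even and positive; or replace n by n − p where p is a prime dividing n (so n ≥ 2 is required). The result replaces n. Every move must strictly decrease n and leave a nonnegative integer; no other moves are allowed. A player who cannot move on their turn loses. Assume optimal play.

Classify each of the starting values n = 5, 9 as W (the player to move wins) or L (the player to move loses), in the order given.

5: W, 9: L

Label each position W (a win for the player to move) or L (a loss). A position with no legal move is L; any other position is W exactly when some move reaches an L, and L when every move reaches a W.
n=0: no move → L
n=1: →0(L), so W
n=2: →0(L), so W
n=3: →0(L), so W
n=4: →2(W), 3(W) — all W, so L
n=5: →0(L), so W
n=6: →4(L), so W
n=7: →0(L), so W
n=8: →4(L), so W
n=9: →6(W), 8(W) — all W, so L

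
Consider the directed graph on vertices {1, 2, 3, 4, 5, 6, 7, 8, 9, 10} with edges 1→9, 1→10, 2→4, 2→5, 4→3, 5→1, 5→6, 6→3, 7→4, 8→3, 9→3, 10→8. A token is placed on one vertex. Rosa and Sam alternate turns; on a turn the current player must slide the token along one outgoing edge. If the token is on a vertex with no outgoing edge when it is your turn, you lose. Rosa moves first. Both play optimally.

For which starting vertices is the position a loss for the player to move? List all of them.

Compute win/loss labels from the base case upward. A position with no move is L. Any other position is W if it can reach an L in one move, else L.
Every edge goes from a vertex to one that appears earlier in the order 3, 9, 8, 4, 10, 7, 1, 6, 5, 2, so processing vertices in that order labels each vertex after all of its successors.
3: no outgoing edge → L
9: reaches L-position 3 → W
8: reaches L-position 3 → W
4: reaches L-position 3 → W
10: only reaches 8(W), which is W → L
7: only reaches 4(W), which is W → L
1: reaches L-position 10 → W
6: reaches L-position 3 → W
5: only reaches 6(W), 1(W), all W → L
2: reaches L-position 5 → W
The losing starting vertices are exactly the entries labelled L in this table (4 of them).

3, 5, 7, 10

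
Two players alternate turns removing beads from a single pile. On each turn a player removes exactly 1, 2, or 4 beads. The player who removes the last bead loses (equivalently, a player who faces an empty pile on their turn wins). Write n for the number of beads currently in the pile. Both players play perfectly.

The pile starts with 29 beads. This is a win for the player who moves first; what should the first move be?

Classify positions by backward induction: terminal positions (no move available) are W. From any other position, the mover wins iff some move reaches an L.
n=0: no move; the opponent has just taken the last bead and therefore loses → W
n=1: L (sole option 0(W) is W)
n=2: W (go to 1, an L position)
n=3: W (go to 1, an L position)
n=4: L (options 3(W), 2(W), 0(W) are all W)
n=5: W (go to 4, an L position)
n=6: W (go to 4, an L position)
n=7: L (options 6(W), 5(W), 3(W) are all W)
n=8: W (go to 7, an L position)
n=9: W (go to 7, an L position)
n=10: L (options 9(W), 8(W), 6(W) are all W)
n=11: W (go to 10, an L position)
n=12: W (go to 10, an L position)
n=13: L (options 12(W), 11(W), 9(W) are all W)
n=14: W (go to 13, an L position)
n=15: W (go to 13, an L position)
n=16: L (options 15(W), 14(W), 12(W) are all W)
n=17: W (go to 16, an L position)
n=18: W (go to 16, an L position)
n=19: L (options 18(W), 17(W), 15(W) are all W)
n=20: W (go to 19, an L position)
n=21: W (go to 19, an L position)
n=22: L (options 21(W), 20(W), 18(W) are all W)
n=23: W (go to 22, an L position)
n=24: W (go to 22, an L position)
n=25: L (options 24(W), 23(W), 21(W) are all W)
n=26: W (go to 25, an L position)
n=27: W (go to 25, an L position)
n=28: L (options 27(W), 26(W), 24(W) are all W)
n=29: W (go to 28, an L position)
From 29, the L positions reachable in one move are: 28, 25. Any move reaching one of these is winning.

Remove 1, leaving 28.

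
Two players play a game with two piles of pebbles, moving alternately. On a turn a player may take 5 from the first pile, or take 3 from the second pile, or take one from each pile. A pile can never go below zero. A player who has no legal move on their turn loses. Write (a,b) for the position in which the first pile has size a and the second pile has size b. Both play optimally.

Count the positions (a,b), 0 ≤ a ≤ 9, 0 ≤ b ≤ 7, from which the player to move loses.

36

Work bottom-up. With no move the player to move loses. Otherwise the position is W if at least one move leads to an L position for the opponent, and L if every move leads to a W.
Every move lowers a or b (never raises either), so fill the grid row by row in increasing a, and left to right within a row: each cell's successors are then already labelled.
      b=0  b=1  b=2  b=3  b=4  b=5  b=6  b=7
a=0:    L    L    L    W    W    W    L    L
a=1:    L    W    W    W    L    L    L    W
a=2:    L    W    L    W    L    W    W    W
a=3:    L    W    L    W    L    W    L    W
a=4:    L    W    L    W    L    W    L    W
a=5:    W    W    W    W    L    W    W    W
a=6:    W    L    L    L    W    W    W    L
a=7:    W    L    W    W    W    L    L    L
a=8:    W    L    W    L    W    L    W    W
a=9:    W    L    W    L    W    L    W    L
Cells with no legal move (terminal, hence L): (0,0), (0,1), (0,2), (1,0), (2,0), (3,0), (4,0).
The remaining L cells, each justified by listing all of its moves:
(0,6): →(0,3)(W) only, which is W, so L
(0,7): →(0,4)(W) only, which is W, so L
(1,4): →(1,1)(W), (0,3)(W) — all W, so L
(1,5): →(1,2)(W), (0,4)(W) — all W, so L
(1,6): →(1,3)(W), (0,5)(W) — all W, so L
(2,2): →(1,1)(W) only, which is W, so L
(2,4): →(2,1)(W), (1,3)(W) — all W, so L
(3,2): →(2,1)(W) only, which is W, so L
(3,4): →(3,1)(W), (2,3)(W) — all W, so L
(3,6): →(3,3)(W), (2,5)(W) — all W, so L
(4,2): →(3,1)(W) only, which is W, so L
(4,4): →(4,1)(W), (3,3)(W) — all W, so L
(4,6): →(4,3)(W), (3,5)(W) — all W, so L
(5,4): →(0,4)(W), (5,1)(W), (4,3)(W) — all W, so L
(6,1): →(1,1)(W), (5,0)(W) — all W, so L
(6,2): →(1,2)(W), (5,1)(W) — all W, so L
(6,3): →(1,3)(W), (6,0)(W), (5,2)(W) — all W, so L
(6,7): →(1,7)(W), (6,4)(W), (5,6)(W) — all W, so L
(7,1): →(2,1)(W), (6,0)(W) — all W, so L
(7,5): →(2,5)(W), (7,2)(W), (6,4)(W) — all W, so L
(7,6): →(2,6)(W), (7,3)(W), (6,5)(W) — all W, so L
(7,7): →(2,7)(W), (7,4)(W), (6,6)(W) — all W, so L
(8,1): →(3,1)(W), (7,0)(W) — all W, so L
(8,3): →(3,3)(W), (8,0)(W), (7,2)(W) — all W, so L
(8,5): →(3,5)(W), (8,2)(W), (7,4)(W) — all W, so L
(9,1): →(4,1)(W), (8,0)(W) — all W, so L
(9,3): →(4,3)(W), (9,0)(W), (8,2)(W) — all W, so L
(9,5): →(4,5)(W), (9,2)(W), (8,4)(W) — all W, so L
(9,7): →(4,7)(W), (9,4)(W), (8,6)(W) — all W, so L
Every other cell has at least one move into one of the L cells above, so it is W.
L cells per row: a=0: 5, a=1: 4, a=2: 3, a=3: 4, a=4: 4, a=5: 1, a=6: 4, a=7: 4, a=8: 3, a=9: 4; total 36.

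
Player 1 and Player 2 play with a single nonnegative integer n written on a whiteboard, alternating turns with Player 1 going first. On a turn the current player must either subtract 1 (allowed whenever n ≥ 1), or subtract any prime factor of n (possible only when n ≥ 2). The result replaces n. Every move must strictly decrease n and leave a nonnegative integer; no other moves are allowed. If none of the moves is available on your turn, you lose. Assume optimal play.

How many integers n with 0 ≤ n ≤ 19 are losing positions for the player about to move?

Build the W/L table. Terminal = L. A non-terminal position is W if it has a move to some L; otherwise it is L.
n=0: no move → L
n=1: reaches L-position 0 → W
n=2: reaches L-position 0 → W
n=3: reaches L-position 0 → W
n=4: only reaches 2(W), 3(W), all W → L
n=5: reaches L-position 0 → W
n=6: reaches L-position 4 → W
n=7: reaches L-position 0 → W
n=8: only reaches 6(W), 7(W), all W → L
n=9: reaches L-position 8 → W
n=10: reaches L-position 8 → W
n=11: reaches L-position 0 → W
n=12: only reaches 9(W), 10(W), 11(W), all W → L
n=13: reaches L-position 0 → W
n=14: reaches L-position 12 → W
n=15: reaches L-position 12 → W
n=16: only reaches 14(W), 15(W), all W → L
n=17: reaches L-position 0 → W
n=18: reaches L-position 16 → W
n=19: reaches L-position 0 → W
L entries with 0 ≤ n ≤ 19: n = 0, 4, 8, 12, 16; that makes 5.

5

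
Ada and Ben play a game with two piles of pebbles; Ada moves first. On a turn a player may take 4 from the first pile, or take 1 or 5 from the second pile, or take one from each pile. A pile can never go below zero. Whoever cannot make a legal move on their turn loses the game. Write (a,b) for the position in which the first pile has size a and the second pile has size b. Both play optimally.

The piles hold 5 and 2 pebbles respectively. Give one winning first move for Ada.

Move to (1,2).

Build the W/L table. Terminal = L. A non-terminal position is W if it has a move to some L; otherwise it is L.
No move ever increases a pile, so every position that can arise here has a ≤ 5 and b ≤ 2; it is enough to label the cells with 0 ≤ a ≤ 5 and 0 ≤ b ≤ 2.
Every move lowers a or b (never raises either), so fill the grid row by row in increasing a, and left to right within a row: each cell's successors are then already labelled.
      b=0  b=1  b=2
a=0:    L    W    L
a=1:    L    W    L
a=2:    L    W    L
a=3:    L    W    L
a=4:    W    W    W
a=5:    W    L    W
Cells with no legal move (terminal, hence L): (0,0), (1,0), (2,0), (3,0).
The remaining L cells, each justified by listing all of its moves:
(0,2): L (sole option (0,1)(W) is W)
(1,2): L (options (1,1)(W), (0,1)(W) are all W)
(2,2): L (options (2,1)(W), (1,1)(W) are all W)
(3,2): L (options (3,1)(W), (2,1)(W) are all W)
(5,1): L (options (1,1)(W), (5,0)(W), (4,0)(W) are all W)
Every other cell has at least one move into one of the L cells above, so it is W.
From (5,2), the L positions reachable in one move are: (1,2), (5,1). Any move reaching one of these is winning.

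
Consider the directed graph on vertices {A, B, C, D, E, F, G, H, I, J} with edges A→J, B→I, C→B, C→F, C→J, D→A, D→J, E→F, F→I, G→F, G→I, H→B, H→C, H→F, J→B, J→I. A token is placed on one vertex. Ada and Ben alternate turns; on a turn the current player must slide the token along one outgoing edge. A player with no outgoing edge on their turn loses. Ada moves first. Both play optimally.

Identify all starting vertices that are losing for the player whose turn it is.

A, C, E, I

Compute win/loss labels from the base case upward. A position with no move is L. Any other position is W if it can reach an L in one move, else L.
Every edge goes from a vertex to one that appears earlier in the order I, F, B, J, C, G, A, H, E, D, so processing vertices in that order labels each vertex after all of its successors.
I: no outgoing edge → L
F: can move to I, which is L ⇒ W
B: can move to I, which is L ⇒ W
J: can move to I, which is L ⇒ W
C: moves to J(W), B(W), F(W); every one is W ⇒ L
G: can move to I, which is L ⇒ W
A: the only move is to J(W), a W ⇒ L
H: can move to C, which is L ⇒ W
E: the only move is to F(W), a W ⇒ L
D: can move to A, which is L ⇒ W
The losing starting vertices are exactly the entries labelled L in this table (4 of them).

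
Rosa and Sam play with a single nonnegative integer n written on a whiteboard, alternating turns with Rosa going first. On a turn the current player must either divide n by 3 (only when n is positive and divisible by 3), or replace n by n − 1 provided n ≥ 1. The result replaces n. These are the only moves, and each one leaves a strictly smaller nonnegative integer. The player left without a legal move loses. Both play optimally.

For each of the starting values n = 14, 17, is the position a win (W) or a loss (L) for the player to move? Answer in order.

14: W, 17: L

Label each position W (a win for the player to move) or L (a loss). A position with no legal move is L; any other position is W exactly when some move reaches an L, and L when every move reaches a W.
n=0: no move → L
n=1: can move to 0, which is L ⇒ W
n=2: the only move is to 1(W), a W ⇒ L
n=3: can move to 2, which is L ⇒ W
n=4: the only move is to 3(W), a W ⇒ L
n=5: can move to 4, which is L ⇒ W
n=6: can move to 2, which is L ⇒ W
n=7: the only move is to 6(W), a W ⇒ L
n=8: can move to 7, which is L ⇒ W
n=9: moves to 3(W), 8(W); every one is W ⇒ L
n=10: can move to 9, which is L ⇒ W
n=11: the only move is to 10(W), a W ⇒ L
n=12: can move to 4, which is L ⇒ W
n=13: the only move is to 12(W), a W ⇒ L
n=14: can move to 13, which is L ⇒ W
n=15: moves to 5(W), 14(W); every one is W ⇒ L
n=16: can move to 15, which is L ⇒ W
n=17: the only move is to 16(W), a W ⇒ L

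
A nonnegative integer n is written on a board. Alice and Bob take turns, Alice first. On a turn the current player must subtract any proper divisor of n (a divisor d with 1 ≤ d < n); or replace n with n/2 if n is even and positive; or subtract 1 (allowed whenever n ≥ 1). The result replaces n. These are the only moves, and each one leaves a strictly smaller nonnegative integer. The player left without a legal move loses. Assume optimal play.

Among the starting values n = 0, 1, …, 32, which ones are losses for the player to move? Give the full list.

0, 2, 5, 7, 9, 11, 13, 15, 17, 19, 21, 23, 25, 27, 29, 31

Compute win/loss labels from the base case upward. A position with no move is L. Any other position is W if it can reach an L in one move, else L.
n=0: no move → L
n=1: can move to 0, which is L ⇒ W
n=2: the only move is to 1(W), a W ⇒ L
n=3: can move to 2, which is L ⇒ W
n=4: can move to 2, which is L ⇒ W
n=5: the only move is to 4(W), a W ⇒ L
n=6: can move to 5, which is L ⇒ W
n=7: the only move is to 6(W), a W ⇒ L
n=8: can move to 7, which is L ⇒ W
n=9: moves to 6(W), 8(W); every one is W ⇒ L
n=10: can move to 5, which is L ⇒ W
n=11: the only move is to 10(W), a W ⇒ L
n=12: can move to 9, which is L ⇒ W
n=13: the only move is to 12(W), a W ⇒ L
n=14: can move to 7, which is L ⇒ W
n=15: moves to 10(W), 12(W), 14(W); every one is W ⇒ L
n=16: can move to 15, which is L ⇒ W
n=17: the only move is to 16(W), a W ⇒ L
n=18: can move to 9, which is L ⇒ W
n=19: the only move is to 18(W), a W ⇒ L
n=20: can move to 15, which is L ⇒ W
n=21: moves to 14(W), 18(W), 20(W); every one is W ⇒ L
n=22: can move to 11, which is L ⇒ W
n=23: the only move is to 22(W), a W ⇒ L
n=24: can move to 21, which is L ⇒ W
n=25: moves to 20(W), 24(W); every one is W ⇒ L
n=26: can move to 13, which is L ⇒ W
n=27: moves to 18(W), 24(W), 26(W); every one is W ⇒ L
n=28: can move to 21, which is L ⇒ W
n=29: the only move is to 28(W), a W ⇒ L
n=30: can move to 15, which is L ⇒ W
n=31: the only move is to 30(W), a W ⇒ L
n=32: can move to 31, which is L ⇒ W
The losing starting values of n are exactly the entries labelled L in this table (16 of them).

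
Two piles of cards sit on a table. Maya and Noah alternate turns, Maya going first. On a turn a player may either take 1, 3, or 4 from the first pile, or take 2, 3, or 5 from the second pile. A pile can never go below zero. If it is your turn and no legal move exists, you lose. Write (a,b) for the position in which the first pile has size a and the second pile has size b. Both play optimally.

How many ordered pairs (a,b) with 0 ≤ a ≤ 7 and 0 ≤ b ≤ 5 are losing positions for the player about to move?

Compute win/loss labels from the base case upward. A position with no move is L. Any other position is W if it can reach an L in one move, else L.
Every move lowers a or b (never raises either), so fill the grid row by row in increasing a, and left to right within a row: each cell's successors are then already labelled.
      b=0  b=1  b=2  b=3  b=4  b=5
a=0:    L    L    W    W    W    W
a=1:    W    W    L    L    W    W
a=2:    L    L    W    W    W    W
a=3:    W    W    L    L    W    W
a=4:    W    W    W    W    L    L
a=5:    W    W    W    W    W    W
a=6:    W    W    W    W    L    L
a=7:    L    L    W    W    W    W
Cells with no legal move (terminal, hence L): (0,0), (0,1).
The remaining L cells, each justified by listing all of its moves:
(1,2): L (options (0,2)(W), (1,0)(W) are all W)
(1,3): L (options (0,3)(W), (1,1)(W), (1,0)(W) are all W)
(2,0): L (sole option (1,0)(W) is W)
(2,1): L (sole option (1,1)(W) is W)
(3,2): L (options (2,2)(W), (0,2)(W), (3,0)(W) are all W)
(3,3): L (options (2,3)(W), (0,3)(W), (3,1)(W), (3,0)(W) are all W)
(4,4): L (options (3,4)(W), (1,4)(W), (0,4)(W), (4,2)(W), (4,1)(W) are all W)
(4,5): L (options (3,5)(W), (1,5)(W), (0,5)(W), (4,3)(W), (4,2)(W), (4,0)(W) are all W)
(6,4): L (options (5,4)(W), (3,4)(W), (2,4)(W), (6,2)(W), (6,1)(W) are all W)
(6,5): L (options (5,5)(W), (3,5)(W), (2,5)(W), (6,3)(W), (6,2)(W), (6,0)(W) are all W)
(7,0): L (options (6,0)(W), (4,0)(W), (3,0)(W) are all W)
(7,1): L (options (6,1)(W), (4,1)(W), (3,1)(W) are all W)
Every other cell has at least one move into one of the L cells above, so it is W.
L cells per row: a=0: 2, a=1: 2, a=2: 2, a=3: 2, a=4: 2, a=5: 0, a=6: 2, a=7: 2; total 14.

14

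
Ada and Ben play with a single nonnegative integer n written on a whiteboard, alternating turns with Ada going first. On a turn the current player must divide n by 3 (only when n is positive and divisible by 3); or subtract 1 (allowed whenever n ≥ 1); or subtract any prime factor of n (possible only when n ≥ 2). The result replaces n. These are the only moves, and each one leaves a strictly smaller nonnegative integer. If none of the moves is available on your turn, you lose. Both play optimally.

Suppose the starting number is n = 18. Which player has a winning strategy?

Work bottom-up. With no move the player to move loses. Otherwise the position is W if at least one move leads to an L position for the opponent, and L if every move leads to a W.
n=0: no move → L
n=1: reaches L-position 0 → W
n=2: reaches L-position 0 → W
n=3: reaches L-position 0 → W
n=4: only reaches 2(W), 3(W), all W → L
n=5: reaches L-position 0 → W
n=6: reaches L-position 4 → W
n=7: reaches L-position 0 → W
n=8: only reaches 6(W), 7(W), all W → L
n=9: reaches L-position 8 → W
n=10: reaches L-position 8 → W
n=11: reaches L-position 0 → W
n=12: reaches L-position 4 → W
n=13: reaches L-position 0 → W
n=14: only reaches 7(W), 12(W), 13(W), all W → L
n=15: reaches L-position 14 → W
n=16: reaches L-position 14 → W
n=17: reaches L-position 0 → W
n=18: only reaches 6(W), 15(W), 16(W), 17(W), all W → L
Every move from 18 reaches a W position, so the mover loses.

Ben wins.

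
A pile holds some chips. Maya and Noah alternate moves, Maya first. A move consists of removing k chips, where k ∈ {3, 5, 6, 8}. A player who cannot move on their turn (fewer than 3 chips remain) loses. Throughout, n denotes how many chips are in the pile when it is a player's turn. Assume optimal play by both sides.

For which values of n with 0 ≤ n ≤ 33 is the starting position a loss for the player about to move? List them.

0, 1, 2, 11, 12, 13, 22, 23, 24, 33

Positions with no move are L. A position that does have a move is losing for the player to move precisely when every available move leads to a winning position for the opponent. Fill in the labels:
n=0: no move → L
n=1: no move → L
n=2: no move → L
n=3: →0(L), so W
n=4: →1(L), so W
n=5: →2(L), so W
n=6: →1(L), so W
n=7: →2(L), so W
n=8: →2(L), so W
n=9: →1(L), so W
n=10: →2(L), so W
n=11: →8(W), 6(W), 5(W), 3(W) — all W, so L
n=12: →9(W), 7(W), 6(W), 4(W) — all W, so L
n=13: →10(W), 8(W), 7(W), 5(W) — all W, so L
n=14: →11(L), so W
n=15: →12(L), so W
n=16: →13(L), so W
n=17: →12(L), so W
n=18: →13(L), so W
n=19: →13(L), so W
n=20: →12(L), so W
n=21: →13(L), so W
n=22: →19(W), 17(W), 16(W), 14(W) — all W, so L
n=23: →20(W), 18(W), 17(W), 15(W) — all W, so L
n=24: →21(W), 19(W), 18(W), 16(W) — all W, so L
n=25: →22(L), so W
n=26: →23(L), so W
n=27: →24(L), so W
n=28: →23(L), so W
n=29: →24(L), so W
n=30: →24(L), so W
n=31: →23(L), so W
n=32: →24(L), so W
n=33: →30(W), 28(W), 27(W), 25(W) — all W, so L
The losing starting values of n are exactly the entries labelled L in this table (10 of them).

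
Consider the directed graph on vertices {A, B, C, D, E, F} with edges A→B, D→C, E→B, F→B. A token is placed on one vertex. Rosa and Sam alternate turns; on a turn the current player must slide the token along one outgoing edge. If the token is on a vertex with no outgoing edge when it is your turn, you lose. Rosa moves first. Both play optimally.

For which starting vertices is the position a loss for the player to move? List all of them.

Classify positions by backward induction: terminal positions (no move available) are L. From any other position, the mover wins iff some move reaches an L.
Every edge goes from a vertex to one that appears earlier in the order C, B, A, D, F, E, so processing vertices in that order labels each vertex after all of its successors.
C: no outgoing edge → L
B: no outgoing edge → L
A: can move to B, which is L ⇒ W
D: can move to C, which is L ⇒ W
F: can move to B, which is L ⇒ W
E: can move to B, which is L ⇒ W
Reading off the rows marked L gives the requested list; there are 2 such vertices.

B, C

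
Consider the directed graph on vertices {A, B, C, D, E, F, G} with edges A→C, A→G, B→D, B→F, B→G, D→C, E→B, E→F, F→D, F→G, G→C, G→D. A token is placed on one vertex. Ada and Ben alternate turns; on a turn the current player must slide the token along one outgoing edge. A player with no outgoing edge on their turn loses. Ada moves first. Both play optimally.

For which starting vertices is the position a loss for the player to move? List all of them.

C, F

Label each position W (a win for the player to move) or L (a loss). A position with no legal move is L; any other position is W exactly when some move reaches an L, and L when every move reaches a W.
Every edge goes from a vertex to one that appears earlier in the order C, D, G, F, B, E, A, so processing vertices in that order labels each vertex after all of its successors.
C: no outgoing edge → L
D: reaches L-position C → W
G: reaches L-position C → W
F: only reaches G(W), D(W), all W → L
B: reaches L-position F → W
E: reaches L-position F → W
A: reaches L-position C → W
The losing starting vertices are exactly the entries labelled L in this table (2 of them).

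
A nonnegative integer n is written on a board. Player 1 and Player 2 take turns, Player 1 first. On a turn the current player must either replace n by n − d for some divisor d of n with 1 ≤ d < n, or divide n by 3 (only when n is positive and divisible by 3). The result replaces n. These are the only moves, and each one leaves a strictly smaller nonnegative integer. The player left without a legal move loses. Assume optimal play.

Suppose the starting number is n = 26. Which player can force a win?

Label each position W (a win for the player to move) or L (a loss). A position with no legal move is L; any other position is W exactly when some move reaches an L, and L when every move reaches a W.
n=0: no move → L
n=1: no move → L
n=2: →1(L), so W
n=3: →1(L), so W
n=4: →2(W), 3(W) — all W, so L
n=5: →4(L), so W
n=6: →4(L), so W
n=7: →6(W) only, which is W, so L
n=8: →4(L), so W
n=9: →3(W), 6(W), 8(W) — all W, so L
n=10: →9(L), so W
n=11: →10(W) only, which is W, so L
n=12: →4(L), so W
n=13: →12(W) only, which is W, so L
n=14: →7(L), so W
n=15: →5(W), 10(W), 12(W), 14(W) — all W, so L
n=16: →15(L), so W
n=17: →16(W) only, which is W, so L
n=18: →9(L), so W
n=19: →18(W) only, which is W, so L
n=20: →15(L), so W
n=21: →7(L), so W
n=22: →11(L), so W
n=23: →22(W) only, which is W, so L
n=24: →23(L), so W
n=25: →20(W), 24(W) — all W, so L
n=26: →13(L), so W
From 26 Player 1 can move to 13, reaching an L position.

Player 1 wins.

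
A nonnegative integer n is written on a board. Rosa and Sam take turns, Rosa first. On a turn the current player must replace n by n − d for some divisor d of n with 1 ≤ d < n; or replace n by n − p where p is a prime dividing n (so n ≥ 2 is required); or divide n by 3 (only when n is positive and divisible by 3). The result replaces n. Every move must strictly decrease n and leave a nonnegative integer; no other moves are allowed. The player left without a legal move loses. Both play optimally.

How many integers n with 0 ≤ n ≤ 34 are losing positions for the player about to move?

Work bottom-up. With no move the player to move loses. Otherwise the position is W if at least one move leads to an L position for the opponent, and L if every move leads to a W.
n=0: no move → L
n=1: no move → L
n=2: can move to 0, which is L ⇒ W
n=3: can move to 0, which is L ⇒ W
n=4: moves to 2(W), 3(W); every one is W ⇒ L
n=5: can move to 0, which is L ⇒ W
n=6: can move to 4, which is L ⇒ W
n=7: can move to 0, which is L ⇒ W
n=8: can move to 4, which is L ⇒ W
n=9: moves to 3(W), 6(W), 8(W); every one is W ⇒ L
n=10: can move to 9, which is L ⇒ W
n=11: can move to 0, which is L ⇒ W
n=12: can move to 4, which is L ⇒ W
n=13: can move to 0, which is L ⇒ W
n=14: moves to 7(W), 12(W), 13(W); every one is W ⇒ L
n=15: can move to 14, which is L ⇒ W
n=16: can move to 14, which is L ⇒ W
n=17: can move to 0, which is L ⇒ W
n=18: can move to 9, which is L ⇒ W
n=19: can move to 0, which is L ⇒ W
n=20: moves to 10(W), 15(W), 16(W), 18(W), 19(W); every one is W ⇒ L
n=21: can move to 14, which is L ⇒ W
n=22: can move to 20, which is L ⇒ W
n=23: can move to 0, which is L ⇒ W
n=24: can move to 20, which is L ⇒ W
n=25: can move to 20, which is L ⇒ W
n=26: moves to 13(W), 24(W), 25(W); every one is W ⇒ L
n=27: can move to 9, which is L ⇒ W
n=28: can move to 14, which is L ⇒ W
n=29: can move to 0, which is L ⇒ W
n=30: can move to 20, which is L ⇒ W
n=31: can move to 0, which is L ⇒ W
n=32: moves to 16(W), 24(W), 28(W), 30(W), 31(W); every one is W ⇒ L
n=33: can move to 32, which is L ⇒ W
n=34: can move to 32, which is L ⇒ W
L entries with 0 ≤ n ≤ 34: n = 0, 1, 4, 9, 14, 20, 26, 32; that makes 8.

8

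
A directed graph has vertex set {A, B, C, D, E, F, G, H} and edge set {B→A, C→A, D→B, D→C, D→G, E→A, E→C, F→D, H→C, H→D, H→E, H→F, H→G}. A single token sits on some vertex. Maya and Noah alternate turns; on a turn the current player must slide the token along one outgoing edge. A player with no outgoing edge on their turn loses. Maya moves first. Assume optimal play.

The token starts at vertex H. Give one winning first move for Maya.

Classify positions by backward induction: terminal positions (no move available) are L. From any other position, the mover wins iff some move reaches an L.
Every edge goes from a vertex to one that appears earlier in the order A, G, C, E, B, D, F, H, so processing vertices in that order labels each vertex after all of its successors.
A: no outgoing edge → L
G: no outgoing edge → L
C: can move to A, which is L ⇒ W
E: can move to A, which is L ⇒ W
B: can move to A, which is L ⇒ W
D: can move to G, which is L ⇒ W
F: the only move is to D(W), a W ⇒ L
H: can move to F, which is L ⇒ W
From H, the L positions reachable in one move are: F, G. Any move reaching one of these is winning.

Move to F.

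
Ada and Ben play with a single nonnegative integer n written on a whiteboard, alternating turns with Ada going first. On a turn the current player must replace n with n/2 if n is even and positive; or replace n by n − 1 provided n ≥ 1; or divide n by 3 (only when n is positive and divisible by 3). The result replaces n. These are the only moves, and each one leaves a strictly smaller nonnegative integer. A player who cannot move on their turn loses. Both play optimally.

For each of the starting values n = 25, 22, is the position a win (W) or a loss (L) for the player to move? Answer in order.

25: L, 22: W

Positions with no move are L. A position that does have a move is losing for the player to move precisely when every available move leads to a winning position for the opponent. Fill in the labels:
n=0: no move → L
n=1: reaches L-position 0 → W
n=2: only reaches 1(W), which is W → L
n=3: reaches L-position 2 → W
n=4: reaches L-position 2 → W
n=5: only reaches 4(W), which is W → L
n=6: reaches L-position 2 → W
n=7: only reaches 6(W), which is W → L
n=8: reaches L-position 7 → W
n=9: only reaches 3(W), 8(W), all W → L
n=10: reaches L-position 5 → W
n=11: only reaches 10(W), which is W → L
n=12: reaches L-position 11 → W
n=13: only reaches 12(W), which is W → L
n=14: reaches L-position 7 → W
n=15: reaches L-position 5 → W
n=16: only reaches 8(W), 15(W), all W → L
n=17: reaches L-position 16 → W
n=18: reaches L-position 9 → W
n=19: only reaches 18(W), which is W → L
n=20: reaches L-position 19 → W
n=21: reaches L-position 7 → W
n=22: reaches L-position 11 → W
n=23: only reaches 22(W), which is W → L
n=24: reaches L-position 23 → W
n=25: only reaches 24(W), which is W → L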